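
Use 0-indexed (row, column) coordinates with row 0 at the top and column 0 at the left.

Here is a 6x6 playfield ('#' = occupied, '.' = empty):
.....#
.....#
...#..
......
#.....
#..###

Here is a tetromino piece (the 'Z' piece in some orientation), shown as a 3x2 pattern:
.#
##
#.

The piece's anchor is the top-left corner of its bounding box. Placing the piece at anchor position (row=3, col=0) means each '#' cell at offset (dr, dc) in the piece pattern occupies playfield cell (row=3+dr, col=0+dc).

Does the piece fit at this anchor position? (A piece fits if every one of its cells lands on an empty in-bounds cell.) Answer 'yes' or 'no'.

Answer: no

Derivation:
Check each piece cell at anchor (3, 0):
  offset (0,1) -> (3,1): empty -> OK
  offset (1,0) -> (4,0): occupied ('#') -> FAIL
  offset (1,1) -> (4,1): empty -> OK
  offset (2,0) -> (5,0): occupied ('#') -> FAIL
All cells valid: no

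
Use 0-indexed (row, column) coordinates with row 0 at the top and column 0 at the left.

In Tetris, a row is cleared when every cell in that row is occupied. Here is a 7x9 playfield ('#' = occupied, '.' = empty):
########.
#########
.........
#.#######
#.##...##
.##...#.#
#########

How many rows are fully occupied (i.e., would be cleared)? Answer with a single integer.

Answer: 2

Derivation:
Check each row:
  row 0: 1 empty cell -> not full
  row 1: 0 empty cells -> FULL (clear)
  row 2: 9 empty cells -> not full
  row 3: 1 empty cell -> not full
  row 4: 4 empty cells -> not full
  row 5: 5 empty cells -> not full
  row 6: 0 empty cells -> FULL (clear)
Total rows cleared: 2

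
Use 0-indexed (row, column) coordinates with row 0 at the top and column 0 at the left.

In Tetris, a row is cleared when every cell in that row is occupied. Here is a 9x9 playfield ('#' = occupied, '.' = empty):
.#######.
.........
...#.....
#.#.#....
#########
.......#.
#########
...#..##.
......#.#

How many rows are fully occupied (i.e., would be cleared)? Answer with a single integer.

Check each row:
  row 0: 2 empty cells -> not full
  row 1: 9 empty cells -> not full
  row 2: 8 empty cells -> not full
  row 3: 6 empty cells -> not full
  row 4: 0 empty cells -> FULL (clear)
  row 5: 8 empty cells -> not full
  row 6: 0 empty cells -> FULL (clear)
  row 7: 6 empty cells -> not full
  row 8: 7 empty cells -> not full
Total rows cleared: 2

Answer: 2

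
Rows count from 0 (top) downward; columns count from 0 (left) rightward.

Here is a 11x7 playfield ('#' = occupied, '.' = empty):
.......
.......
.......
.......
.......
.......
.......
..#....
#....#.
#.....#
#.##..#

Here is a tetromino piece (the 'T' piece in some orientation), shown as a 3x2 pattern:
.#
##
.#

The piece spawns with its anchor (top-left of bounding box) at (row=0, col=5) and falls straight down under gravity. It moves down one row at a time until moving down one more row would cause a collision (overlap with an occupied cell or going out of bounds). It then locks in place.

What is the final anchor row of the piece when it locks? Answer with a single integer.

Spawn at (row=0, col=5). Try each row:
  row 0: fits
  row 1: fits
  row 2: fits
  row 3: fits
  row 4: fits
  row 5: fits
  row 6: fits
  row 7: blocked -> lock at row 6

Answer: 6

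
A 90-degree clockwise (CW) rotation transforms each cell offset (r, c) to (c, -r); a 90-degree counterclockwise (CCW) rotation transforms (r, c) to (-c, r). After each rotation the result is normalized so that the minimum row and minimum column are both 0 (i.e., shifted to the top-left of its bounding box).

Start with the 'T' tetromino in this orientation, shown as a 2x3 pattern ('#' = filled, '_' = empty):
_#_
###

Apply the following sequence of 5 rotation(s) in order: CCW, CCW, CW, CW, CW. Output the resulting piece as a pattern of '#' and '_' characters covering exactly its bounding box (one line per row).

Answer: #_
##
#_

Derivation:
Start:
_#_
###
After rotation 1 (CCW):
_#
##
_#
After rotation 2 (CCW):
###
_#_
After rotation 3 (CW):
_#
##
_#
After rotation 4 (CW):
_#_
###
After rotation 5 (CW):
#_
##
#_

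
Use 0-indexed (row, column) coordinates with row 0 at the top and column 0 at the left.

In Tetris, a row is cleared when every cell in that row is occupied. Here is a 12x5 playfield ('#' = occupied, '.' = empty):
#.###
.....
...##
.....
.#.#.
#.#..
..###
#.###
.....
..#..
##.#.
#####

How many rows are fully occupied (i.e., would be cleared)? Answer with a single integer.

Check each row:
  row 0: 1 empty cell -> not full
  row 1: 5 empty cells -> not full
  row 2: 3 empty cells -> not full
  row 3: 5 empty cells -> not full
  row 4: 3 empty cells -> not full
  row 5: 3 empty cells -> not full
  row 6: 2 empty cells -> not full
  row 7: 1 empty cell -> not full
  row 8: 5 empty cells -> not full
  row 9: 4 empty cells -> not full
  row 10: 2 empty cells -> not full
  row 11: 0 empty cells -> FULL (clear)
Total rows cleared: 1

Answer: 1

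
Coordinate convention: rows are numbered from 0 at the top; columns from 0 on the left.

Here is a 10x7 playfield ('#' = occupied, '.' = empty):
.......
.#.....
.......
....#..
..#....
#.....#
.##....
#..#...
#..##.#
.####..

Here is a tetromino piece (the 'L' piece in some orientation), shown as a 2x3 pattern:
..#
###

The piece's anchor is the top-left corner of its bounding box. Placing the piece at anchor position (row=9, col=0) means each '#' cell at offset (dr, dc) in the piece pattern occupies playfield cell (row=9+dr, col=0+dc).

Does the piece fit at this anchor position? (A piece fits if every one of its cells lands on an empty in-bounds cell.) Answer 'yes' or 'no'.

Answer: no

Derivation:
Check each piece cell at anchor (9, 0):
  offset (0,2) -> (9,2): occupied ('#') -> FAIL
  offset (1,0) -> (10,0): out of bounds -> FAIL
  offset (1,1) -> (10,1): out of bounds -> FAIL
  offset (1,2) -> (10,2): out of bounds -> FAIL
All cells valid: no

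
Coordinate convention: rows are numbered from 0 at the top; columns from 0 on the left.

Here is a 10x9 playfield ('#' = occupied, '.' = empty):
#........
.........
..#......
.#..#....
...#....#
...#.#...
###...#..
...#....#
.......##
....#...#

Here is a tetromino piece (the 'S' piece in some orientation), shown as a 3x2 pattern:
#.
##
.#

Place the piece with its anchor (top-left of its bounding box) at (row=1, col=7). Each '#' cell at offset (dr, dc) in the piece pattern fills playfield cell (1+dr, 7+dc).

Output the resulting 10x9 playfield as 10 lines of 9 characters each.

Answer: #........
.......#.
..#....##
.#..#...#
...#....#
...#.#...
###...#..
...#....#
.......##
....#...#

Derivation:
Fill (1+0,7+0) = (1,7)
Fill (1+1,7+0) = (2,7)
Fill (1+1,7+1) = (2,8)
Fill (1+2,7+1) = (3,8)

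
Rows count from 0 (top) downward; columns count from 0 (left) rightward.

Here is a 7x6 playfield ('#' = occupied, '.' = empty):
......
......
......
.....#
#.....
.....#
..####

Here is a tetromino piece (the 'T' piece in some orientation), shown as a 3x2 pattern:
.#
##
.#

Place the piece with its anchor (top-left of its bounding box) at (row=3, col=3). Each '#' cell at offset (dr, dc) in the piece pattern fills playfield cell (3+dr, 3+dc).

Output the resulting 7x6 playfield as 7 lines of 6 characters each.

Answer: ......
......
......
....##
#..##.
....##
..####

Derivation:
Fill (3+0,3+1) = (3,4)
Fill (3+1,3+0) = (4,3)
Fill (3+1,3+1) = (4,4)
Fill (3+2,3+1) = (5,4)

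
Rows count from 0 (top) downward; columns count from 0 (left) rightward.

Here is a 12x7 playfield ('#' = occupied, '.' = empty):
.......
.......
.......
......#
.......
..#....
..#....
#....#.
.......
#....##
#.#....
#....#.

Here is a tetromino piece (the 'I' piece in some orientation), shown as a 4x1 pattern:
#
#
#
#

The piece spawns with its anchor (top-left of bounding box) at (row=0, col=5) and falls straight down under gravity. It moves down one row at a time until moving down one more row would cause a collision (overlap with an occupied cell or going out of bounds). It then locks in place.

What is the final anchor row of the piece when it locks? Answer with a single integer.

Answer: 3

Derivation:
Spawn at (row=0, col=5). Try each row:
  row 0: fits
  row 1: fits
  row 2: fits
  row 3: fits
  row 4: blocked -> lock at row 3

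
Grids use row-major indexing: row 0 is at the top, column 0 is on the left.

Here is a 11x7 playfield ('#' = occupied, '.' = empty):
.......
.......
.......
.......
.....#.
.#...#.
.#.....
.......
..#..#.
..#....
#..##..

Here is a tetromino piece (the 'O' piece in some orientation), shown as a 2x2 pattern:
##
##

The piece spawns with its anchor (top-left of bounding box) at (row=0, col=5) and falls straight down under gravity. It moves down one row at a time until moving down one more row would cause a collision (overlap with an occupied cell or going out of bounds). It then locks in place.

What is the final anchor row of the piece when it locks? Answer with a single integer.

Answer: 2

Derivation:
Spawn at (row=0, col=5). Try each row:
  row 0: fits
  row 1: fits
  row 2: fits
  row 3: blocked -> lock at row 2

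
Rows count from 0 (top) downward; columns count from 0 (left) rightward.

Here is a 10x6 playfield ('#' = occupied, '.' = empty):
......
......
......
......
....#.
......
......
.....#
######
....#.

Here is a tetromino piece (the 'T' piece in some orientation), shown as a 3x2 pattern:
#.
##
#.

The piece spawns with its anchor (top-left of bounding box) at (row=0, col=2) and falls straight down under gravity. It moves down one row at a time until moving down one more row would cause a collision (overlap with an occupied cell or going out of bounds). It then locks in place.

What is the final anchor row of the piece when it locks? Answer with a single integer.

Spawn at (row=0, col=2). Try each row:
  row 0: fits
  row 1: fits
  row 2: fits
  row 3: fits
  row 4: fits
  row 5: fits
  row 6: blocked -> lock at row 5

Answer: 5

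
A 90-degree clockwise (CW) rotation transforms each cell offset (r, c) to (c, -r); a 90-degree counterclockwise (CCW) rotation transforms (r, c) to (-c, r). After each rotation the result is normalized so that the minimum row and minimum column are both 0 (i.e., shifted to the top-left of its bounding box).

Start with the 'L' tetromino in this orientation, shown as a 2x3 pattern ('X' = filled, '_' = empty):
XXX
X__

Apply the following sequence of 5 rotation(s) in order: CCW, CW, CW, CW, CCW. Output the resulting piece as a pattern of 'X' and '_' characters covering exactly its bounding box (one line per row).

Start:
XXX
X__
After rotation 1 (CCW):
X_
X_
XX
After rotation 2 (CW):
XXX
X__
After rotation 3 (CW):
XX
_X
_X
After rotation 4 (CW):
__X
XXX
After rotation 5 (CCW):
XX
_X
_X

Answer: XX
_X
_X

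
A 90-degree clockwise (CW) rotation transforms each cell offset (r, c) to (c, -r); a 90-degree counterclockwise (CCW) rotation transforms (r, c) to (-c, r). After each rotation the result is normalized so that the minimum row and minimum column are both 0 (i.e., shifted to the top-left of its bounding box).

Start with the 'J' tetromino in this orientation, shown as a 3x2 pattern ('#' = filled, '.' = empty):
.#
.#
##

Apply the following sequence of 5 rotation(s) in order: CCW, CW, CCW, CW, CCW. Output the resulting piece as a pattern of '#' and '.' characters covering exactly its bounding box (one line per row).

Answer: ###
..#

Derivation:
Start:
.#
.#
##
After rotation 1 (CCW):
###
..#
After rotation 2 (CW):
.#
.#
##
After rotation 3 (CCW):
###
..#
After rotation 4 (CW):
.#
.#
##
After rotation 5 (CCW):
###
..#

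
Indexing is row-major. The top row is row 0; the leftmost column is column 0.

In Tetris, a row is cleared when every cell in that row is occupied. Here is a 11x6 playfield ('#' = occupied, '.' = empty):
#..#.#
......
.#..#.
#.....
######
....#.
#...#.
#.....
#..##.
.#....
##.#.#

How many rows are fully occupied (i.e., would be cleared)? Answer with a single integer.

Answer: 1

Derivation:
Check each row:
  row 0: 3 empty cells -> not full
  row 1: 6 empty cells -> not full
  row 2: 4 empty cells -> not full
  row 3: 5 empty cells -> not full
  row 4: 0 empty cells -> FULL (clear)
  row 5: 5 empty cells -> not full
  row 6: 4 empty cells -> not full
  row 7: 5 empty cells -> not full
  row 8: 3 empty cells -> not full
  row 9: 5 empty cells -> not full
  row 10: 2 empty cells -> not full
Total rows cleared: 1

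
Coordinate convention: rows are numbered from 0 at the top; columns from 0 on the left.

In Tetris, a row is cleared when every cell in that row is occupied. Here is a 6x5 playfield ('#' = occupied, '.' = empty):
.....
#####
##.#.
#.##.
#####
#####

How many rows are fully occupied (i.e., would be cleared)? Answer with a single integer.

Check each row:
  row 0: 5 empty cells -> not full
  row 1: 0 empty cells -> FULL (clear)
  row 2: 2 empty cells -> not full
  row 3: 2 empty cells -> not full
  row 4: 0 empty cells -> FULL (clear)
  row 5: 0 empty cells -> FULL (clear)
Total rows cleared: 3

Answer: 3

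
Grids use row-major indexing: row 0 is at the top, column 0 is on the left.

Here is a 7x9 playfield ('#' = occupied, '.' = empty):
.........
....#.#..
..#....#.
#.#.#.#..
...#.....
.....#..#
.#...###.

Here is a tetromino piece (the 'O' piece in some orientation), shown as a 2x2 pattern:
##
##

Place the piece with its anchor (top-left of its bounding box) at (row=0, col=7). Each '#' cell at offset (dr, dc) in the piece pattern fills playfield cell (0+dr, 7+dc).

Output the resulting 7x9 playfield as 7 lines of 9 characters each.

Fill (0+0,7+0) = (0,7)
Fill (0+0,7+1) = (0,8)
Fill (0+1,7+0) = (1,7)
Fill (0+1,7+1) = (1,8)

Answer: .......##
....#.###
..#....#.
#.#.#.#..
...#.....
.....#..#
.#...###.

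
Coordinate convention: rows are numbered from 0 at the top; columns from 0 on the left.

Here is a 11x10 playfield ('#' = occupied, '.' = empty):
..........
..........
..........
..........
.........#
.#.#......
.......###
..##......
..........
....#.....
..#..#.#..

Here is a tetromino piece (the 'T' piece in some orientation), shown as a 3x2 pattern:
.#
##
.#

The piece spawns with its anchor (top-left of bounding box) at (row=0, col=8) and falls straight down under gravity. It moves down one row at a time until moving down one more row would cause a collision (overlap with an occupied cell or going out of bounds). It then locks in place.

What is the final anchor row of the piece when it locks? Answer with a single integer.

Spawn at (row=0, col=8). Try each row:
  row 0: fits
  row 1: fits
  row 2: blocked -> lock at row 1

Answer: 1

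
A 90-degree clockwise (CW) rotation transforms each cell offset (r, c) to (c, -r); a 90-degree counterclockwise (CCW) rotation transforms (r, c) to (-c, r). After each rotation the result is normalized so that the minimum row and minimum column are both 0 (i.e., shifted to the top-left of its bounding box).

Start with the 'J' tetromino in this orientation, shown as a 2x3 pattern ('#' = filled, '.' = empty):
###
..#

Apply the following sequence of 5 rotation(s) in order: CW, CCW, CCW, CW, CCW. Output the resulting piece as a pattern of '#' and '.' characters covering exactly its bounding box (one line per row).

Start:
###
..#
After rotation 1 (CW):
.#
.#
##
After rotation 2 (CCW):
###
..#
After rotation 3 (CCW):
##
#.
#.
After rotation 4 (CW):
###
..#
After rotation 5 (CCW):
##
#.
#.

Answer: ##
#.
#.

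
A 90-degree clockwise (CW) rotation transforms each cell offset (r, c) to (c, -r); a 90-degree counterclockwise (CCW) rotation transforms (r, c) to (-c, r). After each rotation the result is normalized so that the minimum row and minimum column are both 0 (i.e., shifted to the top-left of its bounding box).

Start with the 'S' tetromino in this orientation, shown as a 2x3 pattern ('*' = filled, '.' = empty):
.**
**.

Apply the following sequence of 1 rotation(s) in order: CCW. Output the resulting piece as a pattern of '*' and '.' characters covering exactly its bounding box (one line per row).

Start:
.**
**.
After rotation 1 (CCW):
*.
**
.*

Answer: *.
**
.*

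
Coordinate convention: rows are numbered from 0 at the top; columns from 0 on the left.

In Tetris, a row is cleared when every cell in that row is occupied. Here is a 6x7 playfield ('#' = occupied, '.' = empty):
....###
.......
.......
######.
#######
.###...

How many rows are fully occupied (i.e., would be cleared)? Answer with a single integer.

Check each row:
  row 0: 4 empty cells -> not full
  row 1: 7 empty cells -> not full
  row 2: 7 empty cells -> not full
  row 3: 1 empty cell -> not full
  row 4: 0 empty cells -> FULL (clear)
  row 5: 4 empty cells -> not full
Total rows cleared: 1

Answer: 1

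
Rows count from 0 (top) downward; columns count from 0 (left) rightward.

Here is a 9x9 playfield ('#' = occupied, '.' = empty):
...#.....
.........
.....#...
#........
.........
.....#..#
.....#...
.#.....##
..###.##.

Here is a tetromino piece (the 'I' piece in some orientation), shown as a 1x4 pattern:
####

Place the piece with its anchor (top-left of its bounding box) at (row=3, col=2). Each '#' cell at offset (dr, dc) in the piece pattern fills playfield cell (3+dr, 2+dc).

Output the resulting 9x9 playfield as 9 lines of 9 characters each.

Fill (3+0,2+0) = (3,2)
Fill (3+0,2+1) = (3,3)
Fill (3+0,2+2) = (3,4)
Fill (3+0,2+3) = (3,5)

Answer: ...#.....
.........
.....#...
#.####...
.........
.....#..#
.....#...
.#.....##
..###.##.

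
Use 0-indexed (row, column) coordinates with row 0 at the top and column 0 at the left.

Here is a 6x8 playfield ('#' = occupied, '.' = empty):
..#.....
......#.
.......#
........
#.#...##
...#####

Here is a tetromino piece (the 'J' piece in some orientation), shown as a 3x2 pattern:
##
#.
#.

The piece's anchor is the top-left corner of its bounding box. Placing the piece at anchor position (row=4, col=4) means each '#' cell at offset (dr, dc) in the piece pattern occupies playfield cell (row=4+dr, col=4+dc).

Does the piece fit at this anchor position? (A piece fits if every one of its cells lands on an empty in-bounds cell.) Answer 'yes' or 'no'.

Check each piece cell at anchor (4, 4):
  offset (0,0) -> (4,4): empty -> OK
  offset (0,1) -> (4,5): empty -> OK
  offset (1,0) -> (5,4): occupied ('#') -> FAIL
  offset (2,0) -> (6,4): out of bounds -> FAIL
All cells valid: no

Answer: no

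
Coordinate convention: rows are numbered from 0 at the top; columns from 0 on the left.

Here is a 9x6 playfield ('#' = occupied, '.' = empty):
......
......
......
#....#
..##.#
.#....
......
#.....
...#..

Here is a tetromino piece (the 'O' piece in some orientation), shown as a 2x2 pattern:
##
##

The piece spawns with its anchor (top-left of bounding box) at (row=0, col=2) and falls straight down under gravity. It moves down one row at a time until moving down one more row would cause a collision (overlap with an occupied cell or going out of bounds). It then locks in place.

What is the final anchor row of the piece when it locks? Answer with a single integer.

Answer: 2

Derivation:
Spawn at (row=0, col=2). Try each row:
  row 0: fits
  row 1: fits
  row 2: fits
  row 3: blocked -> lock at row 2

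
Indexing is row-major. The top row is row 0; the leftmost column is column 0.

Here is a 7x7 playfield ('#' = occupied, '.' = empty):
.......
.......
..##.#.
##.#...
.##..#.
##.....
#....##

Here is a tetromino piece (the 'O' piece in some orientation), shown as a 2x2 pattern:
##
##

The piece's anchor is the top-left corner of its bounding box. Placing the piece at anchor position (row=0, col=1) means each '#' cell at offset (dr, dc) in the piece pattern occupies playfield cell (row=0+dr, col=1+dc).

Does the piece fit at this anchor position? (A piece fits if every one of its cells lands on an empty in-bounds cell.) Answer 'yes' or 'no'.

Answer: yes

Derivation:
Check each piece cell at anchor (0, 1):
  offset (0,0) -> (0,1): empty -> OK
  offset (0,1) -> (0,2): empty -> OK
  offset (1,0) -> (1,1): empty -> OK
  offset (1,1) -> (1,2): empty -> OK
All cells valid: yes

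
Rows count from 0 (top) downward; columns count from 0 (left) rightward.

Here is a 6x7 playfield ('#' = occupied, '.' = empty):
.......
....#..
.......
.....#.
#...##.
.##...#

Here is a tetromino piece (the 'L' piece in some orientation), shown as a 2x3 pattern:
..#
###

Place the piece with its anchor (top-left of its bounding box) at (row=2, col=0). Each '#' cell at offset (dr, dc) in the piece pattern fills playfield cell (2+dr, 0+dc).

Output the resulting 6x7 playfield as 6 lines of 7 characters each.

Fill (2+0,0+2) = (2,2)
Fill (2+1,0+0) = (3,0)
Fill (2+1,0+1) = (3,1)
Fill (2+1,0+2) = (3,2)

Answer: .......
....#..
..#....
###..#.
#...##.
.##...#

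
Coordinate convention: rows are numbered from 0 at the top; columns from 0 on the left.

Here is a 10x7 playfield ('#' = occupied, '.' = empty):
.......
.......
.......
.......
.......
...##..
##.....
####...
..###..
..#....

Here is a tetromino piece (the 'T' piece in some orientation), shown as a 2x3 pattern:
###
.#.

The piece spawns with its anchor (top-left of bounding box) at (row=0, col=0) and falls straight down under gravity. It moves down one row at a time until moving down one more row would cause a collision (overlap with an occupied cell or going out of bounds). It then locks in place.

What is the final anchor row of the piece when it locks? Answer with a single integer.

Spawn at (row=0, col=0). Try each row:
  row 0: fits
  row 1: fits
  row 2: fits
  row 3: fits
  row 4: fits
  row 5: blocked -> lock at row 4

Answer: 4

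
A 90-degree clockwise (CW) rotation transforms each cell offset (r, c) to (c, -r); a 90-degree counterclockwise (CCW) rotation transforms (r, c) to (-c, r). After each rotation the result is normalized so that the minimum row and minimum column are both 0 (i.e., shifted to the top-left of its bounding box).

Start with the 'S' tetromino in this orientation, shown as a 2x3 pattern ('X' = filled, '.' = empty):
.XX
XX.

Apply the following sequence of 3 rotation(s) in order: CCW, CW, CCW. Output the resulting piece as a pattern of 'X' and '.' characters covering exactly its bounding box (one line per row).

Answer: X.
XX
.X

Derivation:
Start:
.XX
XX.
After rotation 1 (CCW):
X.
XX
.X
After rotation 2 (CW):
.XX
XX.
After rotation 3 (CCW):
X.
XX
.X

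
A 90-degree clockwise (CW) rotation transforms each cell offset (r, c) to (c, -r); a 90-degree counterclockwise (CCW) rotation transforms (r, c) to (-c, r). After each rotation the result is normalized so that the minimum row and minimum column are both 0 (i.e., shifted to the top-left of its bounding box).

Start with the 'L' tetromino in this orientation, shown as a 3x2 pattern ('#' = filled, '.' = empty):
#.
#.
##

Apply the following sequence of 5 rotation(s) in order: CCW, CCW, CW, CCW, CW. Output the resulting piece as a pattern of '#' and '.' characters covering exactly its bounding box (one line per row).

Answer: ..#
###

Derivation:
Start:
#.
#.
##
After rotation 1 (CCW):
..#
###
After rotation 2 (CCW):
##
.#
.#
After rotation 3 (CW):
..#
###
After rotation 4 (CCW):
##
.#
.#
After rotation 5 (CW):
..#
###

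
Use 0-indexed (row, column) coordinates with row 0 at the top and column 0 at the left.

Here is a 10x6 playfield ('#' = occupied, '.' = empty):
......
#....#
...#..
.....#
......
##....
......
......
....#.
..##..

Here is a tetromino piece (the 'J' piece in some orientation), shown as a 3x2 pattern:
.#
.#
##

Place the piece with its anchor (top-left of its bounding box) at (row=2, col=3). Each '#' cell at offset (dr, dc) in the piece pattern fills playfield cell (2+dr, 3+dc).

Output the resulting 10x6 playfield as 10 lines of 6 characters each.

Fill (2+0,3+1) = (2,4)
Fill (2+1,3+1) = (3,4)
Fill (2+2,3+0) = (4,3)
Fill (2+2,3+1) = (4,4)

Answer: ......
#....#
...##.
....##
...##.
##....
......
......
....#.
..##..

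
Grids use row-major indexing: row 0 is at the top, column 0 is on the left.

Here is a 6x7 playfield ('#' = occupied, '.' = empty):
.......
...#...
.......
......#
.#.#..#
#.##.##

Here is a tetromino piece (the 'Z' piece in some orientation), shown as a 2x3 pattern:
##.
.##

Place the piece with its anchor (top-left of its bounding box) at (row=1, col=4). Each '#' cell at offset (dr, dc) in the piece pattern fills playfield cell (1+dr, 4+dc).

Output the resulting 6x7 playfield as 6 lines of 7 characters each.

Fill (1+0,4+0) = (1,4)
Fill (1+0,4+1) = (1,5)
Fill (1+1,4+1) = (2,5)
Fill (1+1,4+2) = (2,6)

Answer: .......
...###.
.....##
......#
.#.#..#
#.##.##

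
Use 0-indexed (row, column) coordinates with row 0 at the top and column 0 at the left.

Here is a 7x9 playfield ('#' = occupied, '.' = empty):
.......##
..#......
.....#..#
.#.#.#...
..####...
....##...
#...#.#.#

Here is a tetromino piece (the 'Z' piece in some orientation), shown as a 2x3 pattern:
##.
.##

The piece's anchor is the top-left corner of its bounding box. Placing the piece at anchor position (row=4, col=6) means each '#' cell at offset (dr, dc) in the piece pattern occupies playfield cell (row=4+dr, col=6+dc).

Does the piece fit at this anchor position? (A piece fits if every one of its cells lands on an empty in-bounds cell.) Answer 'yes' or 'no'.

Answer: yes

Derivation:
Check each piece cell at anchor (4, 6):
  offset (0,0) -> (4,6): empty -> OK
  offset (0,1) -> (4,7): empty -> OK
  offset (1,1) -> (5,7): empty -> OK
  offset (1,2) -> (5,8): empty -> OK
All cells valid: yes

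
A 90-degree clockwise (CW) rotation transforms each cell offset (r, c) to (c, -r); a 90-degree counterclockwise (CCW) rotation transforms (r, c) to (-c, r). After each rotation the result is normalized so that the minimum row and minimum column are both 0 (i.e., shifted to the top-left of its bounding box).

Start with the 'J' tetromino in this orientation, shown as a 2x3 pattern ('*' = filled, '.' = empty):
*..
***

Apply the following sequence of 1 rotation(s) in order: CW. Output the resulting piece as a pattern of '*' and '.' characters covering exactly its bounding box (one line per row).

Start:
*..
***
After rotation 1 (CW):
**
*.
*.

Answer: **
*.
*.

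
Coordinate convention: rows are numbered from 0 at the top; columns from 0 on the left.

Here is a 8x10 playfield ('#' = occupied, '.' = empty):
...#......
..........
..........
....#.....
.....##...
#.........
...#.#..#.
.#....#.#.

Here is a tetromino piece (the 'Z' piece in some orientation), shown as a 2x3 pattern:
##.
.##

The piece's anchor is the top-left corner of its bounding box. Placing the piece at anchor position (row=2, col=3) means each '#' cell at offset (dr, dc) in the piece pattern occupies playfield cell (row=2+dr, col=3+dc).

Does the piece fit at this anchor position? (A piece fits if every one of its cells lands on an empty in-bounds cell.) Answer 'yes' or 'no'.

Check each piece cell at anchor (2, 3):
  offset (0,0) -> (2,3): empty -> OK
  offset (0,1) -> (2,4): empty -> OK
  offset (1,1) -> (3,4): occupied ('#') -> FAIL
  offset (1,2) -> (3,5): empty -> OK
All cells valid: no

Answer: no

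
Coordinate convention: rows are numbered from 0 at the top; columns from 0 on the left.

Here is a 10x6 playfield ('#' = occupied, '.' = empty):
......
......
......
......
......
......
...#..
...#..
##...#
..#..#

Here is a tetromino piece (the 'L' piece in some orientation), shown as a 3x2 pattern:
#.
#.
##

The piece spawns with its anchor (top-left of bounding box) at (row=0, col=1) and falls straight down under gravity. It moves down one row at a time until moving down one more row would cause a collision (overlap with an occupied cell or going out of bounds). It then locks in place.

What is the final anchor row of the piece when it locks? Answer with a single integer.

Spawn at (row=0, col=1). Try each row:
  row 0: fits
  row 1: fits
  row 2: fits
  row 3: fits
  row 4: fits
  row 5: fits
  row 6: blocked -> lock at row 5

Answer: 5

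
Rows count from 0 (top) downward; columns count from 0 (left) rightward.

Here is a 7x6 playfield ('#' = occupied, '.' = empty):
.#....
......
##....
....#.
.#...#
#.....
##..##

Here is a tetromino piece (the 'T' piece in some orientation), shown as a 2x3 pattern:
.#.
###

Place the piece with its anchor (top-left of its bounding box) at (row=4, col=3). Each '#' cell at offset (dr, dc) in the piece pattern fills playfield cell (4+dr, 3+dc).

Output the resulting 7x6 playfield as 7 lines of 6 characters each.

Answer: .#....
......
##....
....#.
.#..##
#..###
##..##

Derivation:
Fill (4+0,3+1) = (4,4)
Fill (4+1,3+0) = (5,3)
Fill (4+1,3+1) = (5,4)
Fill (4+1,3+2) = (5,5)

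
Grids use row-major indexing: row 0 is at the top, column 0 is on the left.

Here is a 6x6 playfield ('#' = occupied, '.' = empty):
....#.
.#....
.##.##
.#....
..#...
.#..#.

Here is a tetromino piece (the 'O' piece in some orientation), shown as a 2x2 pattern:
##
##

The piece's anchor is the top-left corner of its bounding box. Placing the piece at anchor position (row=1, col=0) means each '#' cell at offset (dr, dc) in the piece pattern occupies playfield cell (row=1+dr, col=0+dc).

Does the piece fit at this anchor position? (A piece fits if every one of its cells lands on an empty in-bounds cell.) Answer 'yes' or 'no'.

Answer: no

Derivation:
Check each piece cell at anchor (1, 0):
  offset (0,0) -> (1,0): empty -> OK
  offset (0,1) -> (1,1): occupied ('#') -> FAIL
  offset (1,0) -> (2,0): empty -> OK
  offset (1,1) -> (2,1): occupied ('#') -> FAIL
All cells valid: no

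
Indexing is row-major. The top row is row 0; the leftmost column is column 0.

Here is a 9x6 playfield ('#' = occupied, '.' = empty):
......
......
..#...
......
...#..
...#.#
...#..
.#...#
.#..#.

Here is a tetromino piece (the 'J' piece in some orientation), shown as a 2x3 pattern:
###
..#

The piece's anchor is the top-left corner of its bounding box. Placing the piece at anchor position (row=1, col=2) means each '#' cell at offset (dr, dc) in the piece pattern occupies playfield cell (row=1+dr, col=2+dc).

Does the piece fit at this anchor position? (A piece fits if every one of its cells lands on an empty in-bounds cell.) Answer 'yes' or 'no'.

Answer: yes

Derivation:
Check each piece cell at anchor (1, 2):
  offset (0,0) -> (1,2): empty -> OK
  offset (0,1) -> (1,3): empty -> OK
  offset (0,2) -> (1,4): empty -> OK
  offset (1,2) -> (2,4): empty -> OK
All cells valid: yes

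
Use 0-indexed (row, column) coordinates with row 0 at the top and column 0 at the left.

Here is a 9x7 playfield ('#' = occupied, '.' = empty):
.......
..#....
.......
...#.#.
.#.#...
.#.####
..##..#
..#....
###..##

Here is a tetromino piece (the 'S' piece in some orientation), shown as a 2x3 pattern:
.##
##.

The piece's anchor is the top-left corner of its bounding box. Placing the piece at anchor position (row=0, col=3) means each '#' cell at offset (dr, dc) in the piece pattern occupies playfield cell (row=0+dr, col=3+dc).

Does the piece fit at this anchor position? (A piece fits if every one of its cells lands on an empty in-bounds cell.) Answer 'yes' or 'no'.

Check each piece cell at anchor (0, 3):
  offset (0,1) -> (0,4): empty -> OK
  offset (0,2) -> (0,5): empty -> OK
  offset (1,0) -> (1,3): empty -> OK
  offset (1,1) -> (1,4): empty -> OK
All cells valid: yes

Answer: yes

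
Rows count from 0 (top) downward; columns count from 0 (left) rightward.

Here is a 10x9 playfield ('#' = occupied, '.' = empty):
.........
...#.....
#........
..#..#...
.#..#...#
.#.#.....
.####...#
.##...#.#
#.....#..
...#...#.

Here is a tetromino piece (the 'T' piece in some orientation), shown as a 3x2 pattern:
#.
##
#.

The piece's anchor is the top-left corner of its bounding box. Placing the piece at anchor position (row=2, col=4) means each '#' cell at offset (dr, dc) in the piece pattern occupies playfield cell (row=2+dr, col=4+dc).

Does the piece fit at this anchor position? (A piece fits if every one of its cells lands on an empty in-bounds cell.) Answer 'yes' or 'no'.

Answer: no

Derivation:
Check each piece cell at anchor (2, 4):
  offset (0,0) -> (2,4): empty -> OK
  offset (1,0) -> (3,4): empty -> OK
  offset (1,1) -> (3,5): occupied ('#') -> FAIL
  offset (2,0) -> (4,4): occupied ('#') -> FAIL
All cells valid: no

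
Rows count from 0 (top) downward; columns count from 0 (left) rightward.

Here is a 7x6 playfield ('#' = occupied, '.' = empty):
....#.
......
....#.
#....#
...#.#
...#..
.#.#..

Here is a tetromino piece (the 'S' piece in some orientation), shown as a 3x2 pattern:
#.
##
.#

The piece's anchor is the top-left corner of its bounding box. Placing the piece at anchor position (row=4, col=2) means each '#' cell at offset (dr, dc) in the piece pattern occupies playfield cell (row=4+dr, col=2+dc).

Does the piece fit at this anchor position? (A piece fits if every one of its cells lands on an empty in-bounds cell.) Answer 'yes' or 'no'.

Answer: no

Derivation:
Check each piece cell at anchor (4, 2):
  offset (0,0) -> (4,2): empty -> OK
  offset (1,0) -> (5,2): empty -> OK
  offset (1,1) -> (5,3): occupied ('#') -> FAIL
  offset (2,1) -> (6,3): occupied ('#') -> FAIL
All cells valid: no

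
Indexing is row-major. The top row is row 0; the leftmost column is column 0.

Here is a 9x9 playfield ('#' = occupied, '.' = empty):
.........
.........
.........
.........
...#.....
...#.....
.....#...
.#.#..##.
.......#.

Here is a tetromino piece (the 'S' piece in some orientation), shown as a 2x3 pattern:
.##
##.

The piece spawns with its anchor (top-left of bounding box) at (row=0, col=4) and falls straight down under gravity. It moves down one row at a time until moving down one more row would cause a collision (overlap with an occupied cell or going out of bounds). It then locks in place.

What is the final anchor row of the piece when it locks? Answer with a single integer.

Answer: 4

Derivation:
Spawn at (row=0, col=4). Try each row:
  row 0: fits
  row 1: fits
  row 2: fits
  row 3: fits
  row 4: fits
  row 5: blocked -> lock at row 4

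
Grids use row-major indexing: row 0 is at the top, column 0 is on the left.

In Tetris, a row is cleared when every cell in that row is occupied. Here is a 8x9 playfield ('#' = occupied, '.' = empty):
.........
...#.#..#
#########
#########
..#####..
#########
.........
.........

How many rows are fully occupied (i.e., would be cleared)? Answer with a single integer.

Answer: 3

Derivation:
Check each row:
  row 0: 9 empty cells -> not full
  row 1: 6 empty cells -> not full
  row 2: 0 empty cells -> FULL (clear)
  row 3: 0 empty cells -> FULL (clear)
  row 4: 4 empty cells -> not full
  row 5: 0 empty cells -> FULL (clear)
  row 6: 9 empty cells -> not full
  row 7: 9 empty cells -> not full
Total rows cleared: 3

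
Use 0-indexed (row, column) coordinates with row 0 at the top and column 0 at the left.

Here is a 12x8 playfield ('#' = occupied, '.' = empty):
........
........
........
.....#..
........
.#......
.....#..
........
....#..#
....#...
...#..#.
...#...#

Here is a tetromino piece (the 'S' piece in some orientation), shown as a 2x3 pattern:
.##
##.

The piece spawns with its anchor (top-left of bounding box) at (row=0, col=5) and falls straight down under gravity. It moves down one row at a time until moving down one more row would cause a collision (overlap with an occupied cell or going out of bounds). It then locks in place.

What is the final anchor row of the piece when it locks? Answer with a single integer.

Spawn at (row=0, col=5). Try each row:
  row 0: fits
  row 1: fits
  row 2: blocked -> lock at row 1

Answer: 1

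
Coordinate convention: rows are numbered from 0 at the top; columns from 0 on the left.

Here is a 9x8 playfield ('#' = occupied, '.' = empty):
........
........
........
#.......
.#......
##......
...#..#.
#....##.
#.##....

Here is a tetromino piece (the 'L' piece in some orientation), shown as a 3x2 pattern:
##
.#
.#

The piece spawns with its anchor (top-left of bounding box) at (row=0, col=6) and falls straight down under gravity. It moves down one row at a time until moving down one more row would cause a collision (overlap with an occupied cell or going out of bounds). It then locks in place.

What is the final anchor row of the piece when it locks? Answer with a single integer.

Answer: 5

Derivation:
Spawn at (row=0, col=6). Try each row:
  row 0: fits
  row 1: fits
  row 2: fits
  row 3: fits
  row 4: fits
  row 5: fits
  row 6: blocked -> lock at row 5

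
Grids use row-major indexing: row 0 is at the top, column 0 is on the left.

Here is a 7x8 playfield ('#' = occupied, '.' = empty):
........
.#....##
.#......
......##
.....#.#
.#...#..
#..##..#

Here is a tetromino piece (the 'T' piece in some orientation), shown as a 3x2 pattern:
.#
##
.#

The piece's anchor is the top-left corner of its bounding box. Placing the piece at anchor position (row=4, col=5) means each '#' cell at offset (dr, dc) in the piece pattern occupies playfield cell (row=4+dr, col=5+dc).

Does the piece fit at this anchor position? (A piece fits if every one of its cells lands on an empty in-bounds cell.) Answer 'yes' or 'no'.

Check each piece cell at anchor (4, 5):
  offset (0,1) -> (4,6): empty -> OK
  offset (1,0) -> (5,5): occupied ('#') -> FAIL
  offset (1,1) -> (5,6): empty -> OK
  offset (2,1) -> (6,6): empty -> OK
All cells valid: no

Answer: no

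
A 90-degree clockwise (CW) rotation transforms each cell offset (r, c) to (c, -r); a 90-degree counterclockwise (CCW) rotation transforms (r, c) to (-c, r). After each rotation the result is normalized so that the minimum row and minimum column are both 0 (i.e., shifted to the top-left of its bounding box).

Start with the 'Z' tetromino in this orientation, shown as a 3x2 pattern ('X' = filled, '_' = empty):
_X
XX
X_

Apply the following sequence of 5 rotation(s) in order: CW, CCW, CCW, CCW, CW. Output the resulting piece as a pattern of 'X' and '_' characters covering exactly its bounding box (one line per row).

Start:
_X
XX
X_
After rotation 1 (CW):
XX_
_XX
After rotation 2 (CCW):
_X
XX
X_
After rotation 3 (CCW):
XX_
_XX
After rotation 4 (CCW):
_X
XX
X_
After rotation 5 (CW):
XX_
_XX

Answer: XX_
_XX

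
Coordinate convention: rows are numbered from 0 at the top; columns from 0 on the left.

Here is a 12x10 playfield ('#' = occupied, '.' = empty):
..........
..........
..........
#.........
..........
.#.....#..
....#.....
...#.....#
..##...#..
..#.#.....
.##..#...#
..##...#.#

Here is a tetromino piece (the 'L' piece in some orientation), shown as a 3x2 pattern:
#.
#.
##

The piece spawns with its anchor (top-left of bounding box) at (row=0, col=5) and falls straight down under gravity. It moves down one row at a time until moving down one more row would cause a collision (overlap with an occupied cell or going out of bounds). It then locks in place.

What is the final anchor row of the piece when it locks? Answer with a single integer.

Spawn at (row=0, col=5). Try each row:
  row 0: fits
  row 1: fits
  row 2: fits
  row 3: fits
  row 4: fits
  row 5: fits
  row 6: fits
  row 7: fits
  row 8: blocked -> lock at row 7

Answer: 7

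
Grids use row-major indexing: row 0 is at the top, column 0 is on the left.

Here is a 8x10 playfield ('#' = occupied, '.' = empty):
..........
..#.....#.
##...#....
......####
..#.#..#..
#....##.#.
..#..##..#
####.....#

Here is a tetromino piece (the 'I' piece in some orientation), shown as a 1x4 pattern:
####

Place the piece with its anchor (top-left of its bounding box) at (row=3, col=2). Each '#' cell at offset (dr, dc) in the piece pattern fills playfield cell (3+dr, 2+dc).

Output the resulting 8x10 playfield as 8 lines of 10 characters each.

Answer: ..........
..#.....#.
##...#....
..########
..#.#..#..
#....##.#.
..#..##..#
####.....#

Derivation:
Fill (3+0,2+0) = (3,2)
Fill (3+0,2+1) = (3,3)
Fill (3+0,2+2) = (3,4)
Fill (3+0,2+3) = (3,5)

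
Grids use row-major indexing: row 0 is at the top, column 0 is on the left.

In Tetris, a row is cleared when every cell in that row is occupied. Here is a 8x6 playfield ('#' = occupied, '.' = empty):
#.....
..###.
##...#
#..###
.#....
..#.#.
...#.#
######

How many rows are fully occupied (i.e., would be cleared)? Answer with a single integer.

Check each row:
  row 0: 5 empty cells -> not full
  row 1: 3 empty cells -> not full
  row 2: 3 empty cells -> not full
  row 3: 2 empty cells -> not full
  row 4: 5 empty cells -> not full
  row 5: 4 empty cells -> not full
  row 6: 4 empty cells -> not full
  row 7: 0 empty cells -> FULL (clear)
Total rows cleared: 1

Answer: 1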